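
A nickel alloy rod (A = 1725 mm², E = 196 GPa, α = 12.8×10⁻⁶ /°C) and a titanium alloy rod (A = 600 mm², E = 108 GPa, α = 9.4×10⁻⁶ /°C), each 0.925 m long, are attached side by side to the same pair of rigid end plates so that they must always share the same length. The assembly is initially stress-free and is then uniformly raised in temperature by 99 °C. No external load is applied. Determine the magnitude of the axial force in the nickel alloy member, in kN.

The nickel alloy has the larger α, so on heating it would change length more than the titanium alloy if both were free. The rigid plates force a common final length, so the nickel alloy is put into compression and the titanium alloy into tension, with equal and opposite forces P (no external load).
Setting the final lengths equal and cancelling L: (α₁ − α₂)ΔT = P/(A₁E₁) + P/(A₂E₂).
|α₁ − α₂|·ΔT = 3.4×10⁻⁶ × 99 = 0.0003366.
1/(A₁E₁) + 1/(A₂E₂) = 1/(1725×196×10³) + 1/(600×108×10³) = 1.839×10⁻⁸ N⁻¹.
P = 0.0003366 / 1.839×10⁻⁸ = 18300 N = 18.3 kN.

P ≈ 18.3 kN (compressive in the nickel alloy)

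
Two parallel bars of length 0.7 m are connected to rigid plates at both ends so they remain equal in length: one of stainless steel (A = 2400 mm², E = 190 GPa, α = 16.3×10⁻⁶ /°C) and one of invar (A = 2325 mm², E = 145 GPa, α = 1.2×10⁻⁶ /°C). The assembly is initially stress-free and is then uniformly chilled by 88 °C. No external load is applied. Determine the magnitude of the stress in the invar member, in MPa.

The stainless steel has the larger α, so on cooling it would change length more than the invar if both were free. The rigid plates force a common final length, so the stainless steel is put into tension and the invar into compression, with equal and opposite forces P (no external load).
Compatibility of the two members (thermal + elastic change equal): (α₁ − α₂)ΔT = P·[1/(A₁E₁) + 1/(A₂E₂)].
|α₁ − α₂|·ΔT = 15.1×10⁻⁶ × 88 = 0.001329.
1/(A₁E₁) + 1/(A₂E₂) = 1/(2400×190×10³) + 1/(2325×145×10³) = 5.159×10⁻⁹ N⁻¹.
P = 0.001329 / 5.159×10⁻⁹ = 257600 N = 257.6 kN.
σ_{invar} = P/A₂ = 257600/2325 = 110.8 MPa, compressive.

σ ≈ 111 MPa (compressive)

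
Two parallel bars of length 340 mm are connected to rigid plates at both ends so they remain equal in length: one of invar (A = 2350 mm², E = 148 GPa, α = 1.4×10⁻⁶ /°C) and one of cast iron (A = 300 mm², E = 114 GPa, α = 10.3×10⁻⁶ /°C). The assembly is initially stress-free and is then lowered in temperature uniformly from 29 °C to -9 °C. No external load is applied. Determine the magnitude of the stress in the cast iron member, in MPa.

σ ≈ 35.1 MPa (tensile)

Both members must finish at the same length. With the larger α, the cast iron tends to over-contract; the plates restrain it, putting the cast iron in tension and the invar in compression. With no external load the two internal forces are equal and opposite, magnitude P.
Compatibility of the two members (thermal + elastic change equal): (α₁ − α₂)ΔT = P·[1/(A₁E₁) + 1/(A₂E₂)].
|α₁ − α₂|·ΔT = 8.9×10⁻⁶ × 38 = 0.0003382.
1/(A₁E₁) + 1/(A₂E₂) = 1/(2350×148×10³) + 1/(300×114×10³) = 3.211×10⁻⁸ N⁻¹.
So P = 0.0003382 / 3.211×10⁻⁸ = 10.53 kN.
σ_{cast iron} = P/A₂ = 10530/300 = 35.1 MPa, tensile.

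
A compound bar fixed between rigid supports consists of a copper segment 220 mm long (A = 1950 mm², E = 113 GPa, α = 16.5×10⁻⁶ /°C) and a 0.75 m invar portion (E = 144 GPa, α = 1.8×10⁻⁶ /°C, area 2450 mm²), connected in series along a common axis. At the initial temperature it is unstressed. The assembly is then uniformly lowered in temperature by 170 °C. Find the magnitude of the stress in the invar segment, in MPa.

σ ≈ 111 MPa (tensile)

With the walls removed the bar would change length by δ_free = Σ αᵢΔT Lᵢ = 16.5×10⁻⁶×170×220 + 1.8×10⁻⁶×170×750 = 0.8466 mm.
Since the ends are fixed, an axial force P builds up, equal in every segment, with P · Σ Lᵢ/(AᵢEᵢ) = δ_free.
The series flexibility is Σ Lᵢ/(AᵢEᵢ) = 220/(1950×113×10³) + 750/(2450×144×10³) = 3.124×10⁻⁶ mm/N.
P = 0.8466 / 3.124×10⁻⁶ = 271000 N = 271 kN, tensile.
σ_{invar} = P / A = 271000 / 2450 = 110.6 MPa.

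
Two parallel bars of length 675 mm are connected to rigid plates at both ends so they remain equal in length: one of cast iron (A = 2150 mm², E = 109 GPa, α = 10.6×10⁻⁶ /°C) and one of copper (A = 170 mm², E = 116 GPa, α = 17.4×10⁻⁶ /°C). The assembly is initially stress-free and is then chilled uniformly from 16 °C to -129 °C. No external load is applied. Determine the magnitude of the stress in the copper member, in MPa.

Both members must finish at the same length. With the larger α, the copper tends to over-contract; the plates restrain it, putting the copper in tension and the cast iron in compression. With no external load the two internal forces are equal and opposite, magnitude P.
Compatibility of the two members (thermal + elastic change equal): (α₁ − α₂)ΔT = P·[1/(A₁E₁) + 1/(A₂E₂)].
|α₁ − α₂|·ΔT = 6.8×10⁻⁶ × 145 = 0.000986.
1/(A₁E₁) + 1/(A₂E₂) = 1/(2150×109×10³) + 1/(170×116×10³) = 5.498×10⁻⁸ N⁻¹.
P = 0.000986 / 5.498×10⁻⁸ = 17930 N = 17.93 kN.
σ_{copper} = P/A₂ = 17930/170 = 105.5 MPa, tensile.

σ ≈ 105 MPa (tensile)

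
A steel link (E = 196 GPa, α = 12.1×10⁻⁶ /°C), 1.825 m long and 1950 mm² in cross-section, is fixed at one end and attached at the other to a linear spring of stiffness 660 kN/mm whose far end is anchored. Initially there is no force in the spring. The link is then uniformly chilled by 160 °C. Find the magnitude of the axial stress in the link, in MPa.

If the spring were absent the link would shorten by αΔT L = 12.1×10⁻⁶ × 160 × 1825 = 3.533 mm.
With a force P in the spring, the elastic change of the link is PL/(AE) and that of the spring is P/k; compatibility requires their sum to equal δ_free.
So P = δ_free / [L/(AE) + 1/k] = 3.533 / [ 1825/(1950×196×10³) + 1/(660×10³) ].
P = 3.533 / 6.29×10⁻⁶ = 561700 N.
σ = P/A = 561700/1950 = 288.1 MPa.

σ ≈ 288 MPa (tensile)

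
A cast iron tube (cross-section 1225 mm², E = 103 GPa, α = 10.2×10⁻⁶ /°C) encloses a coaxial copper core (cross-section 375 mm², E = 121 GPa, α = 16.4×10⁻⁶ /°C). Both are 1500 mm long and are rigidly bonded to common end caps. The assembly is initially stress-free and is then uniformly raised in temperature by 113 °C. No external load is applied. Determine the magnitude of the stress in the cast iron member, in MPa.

Equilibrium of a rigid end plate with no external load gives equal and opposite internal forces ±P in the two members. Since α_{copper} > α_{cast iron}, heating drives the copper into compression and the cast iron into tension.
Compatibility of the two members (thermal + elastic change equal): (α₁ − α₂)ΔT = P·[1/(A₁E₁) + 1/(A₂E₂)].
|α₁ − α₂|·ΔT = 6.2×10⁻⁶ × 113 = 0.0007006.
1/(A₁E₁) + 1/(A₂E₂) = 1/(1225×103×10³) + 1/(375×121×10³) = 2.996×10⁻⁸ N⁻¹.
So P = 0.0007006 / 2.996×10⁻⁸ = 23.38 kN.
σ_{cast iron} = P/A₁ = 23380/1225 = 19.09 MPa, tensile.

σ ≈ 19.1 MPa (tensile)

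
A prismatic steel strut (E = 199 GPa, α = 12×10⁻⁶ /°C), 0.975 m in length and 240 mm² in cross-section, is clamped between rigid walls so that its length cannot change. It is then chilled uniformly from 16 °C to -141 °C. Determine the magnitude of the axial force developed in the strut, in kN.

P ≈ 90 kN (tensile)

The ends cannot move, so σ = EαΔT = 199×10³ × 12×10⁻⁶ × 157 = 374.9 MPa.
Axial force P = σA = 374.9 × 240 = 89980 N = 89.98 kN, tensile.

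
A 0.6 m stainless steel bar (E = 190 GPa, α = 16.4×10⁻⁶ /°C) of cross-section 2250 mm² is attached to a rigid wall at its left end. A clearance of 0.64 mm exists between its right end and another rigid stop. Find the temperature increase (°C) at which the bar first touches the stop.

ΔT ≈ 65 °C

The gap closes when αΔT L = 0.64 mm, since the bar is still unstressed at that instant.
ΔT = 0.64 / (16.4×10⁻⁶ × 600) = 65.04 °C.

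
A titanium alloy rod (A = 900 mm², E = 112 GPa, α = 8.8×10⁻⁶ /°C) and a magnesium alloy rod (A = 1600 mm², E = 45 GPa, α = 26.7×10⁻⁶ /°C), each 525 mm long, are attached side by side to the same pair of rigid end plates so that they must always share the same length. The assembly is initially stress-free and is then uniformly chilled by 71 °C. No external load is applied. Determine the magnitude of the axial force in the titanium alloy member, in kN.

Equilibrium of a rigid end plate with no external load gives equal and opposite internal forces ±P in the two members. Since α_{magnesium alloy} > α_{titanium alloy}, cooling drives the magnesium alloy into tension and the titanium alloy into compression.
Equating the net (thermal + elastic) strains gives |α₁ − α₂|·ΔT = P·[1/(A₁E₁) + 1/(A₂E₂)].
|α₁ − α₂|·ΔT = 17.9×10⁻⁶ × 71 = 0.001271.
1/(A₁E₁) + 1/(A₂E₂) = 1/(900×112×10³) + 1/(1600×45×10³) = 2.381×10⁻⁸ N⁻¹.
P = 0.001271 / 2.381×10⁻⁸ = 53380 N = 53.38 kN.

P ≈ 53.4 kN (compressive in the titanium alloy)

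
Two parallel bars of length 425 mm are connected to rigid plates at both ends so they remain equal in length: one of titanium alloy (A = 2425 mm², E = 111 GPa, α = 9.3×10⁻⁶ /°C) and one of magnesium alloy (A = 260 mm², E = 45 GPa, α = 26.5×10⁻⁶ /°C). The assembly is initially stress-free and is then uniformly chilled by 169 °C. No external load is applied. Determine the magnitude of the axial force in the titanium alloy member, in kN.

The magnesium alloy has the larger α, so on cooling it would change length more than the titanium alloy if both were free. The rigid plates force a common final length, so the magnesium alloy is put into tension and the titanium alloy into compression, with equal and opposite forces P (no external load).
Compatibility of the two members (thermal + elastic change equal): (α₁ − α₂)ΔT = P·[1/(A₁E₁) + 1/(A₂E₂)].
|α₁ − α₂|·ΔT = 17.2×10⁻⁶ × 169 = 0.002907.
1/(A₁E₁) + 1/(A₂E₂) = 1/(2425×111×10³) + 1/(260×45×10³) = 8.919×10⁻⁸ N⁻¹.
So P = 0.002907 / 8.919×10⁻⁸ = 32.59 kN.

P ≈ 32.6 kN (compressive in the titanium alloy)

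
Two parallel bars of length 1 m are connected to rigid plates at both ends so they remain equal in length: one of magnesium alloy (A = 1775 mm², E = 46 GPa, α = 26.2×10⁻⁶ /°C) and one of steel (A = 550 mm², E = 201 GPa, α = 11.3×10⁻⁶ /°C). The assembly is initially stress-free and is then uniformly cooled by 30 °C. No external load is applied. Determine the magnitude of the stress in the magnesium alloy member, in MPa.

Equilibrium of a rigid end plate with no external load gives equal and opposite internal forces ±P in the two members. Since α_{magnesium alloy} > α_{steel}, cooling drives the magnesium alloy into tension and the steel into compression.
Compatibility of the two members (thermal + elastic change equal): (α₁ − α₂)ΔT = P·[1/(A₁E₁) + 1/(A₂E₂)].
|α₁ − α₂|·ΔT = 14.9×10⁻⁶ × 30 = 0.000447.
1/(A₁E₁) + 1/(A₂E₂) = 1/(1775×46×10³) + 1/(550×201×10³) = 2.129×10⁻⁸ N⁻¹.
So P = 0.000447 / 2.129×10⁻⁸ = 20.99 kN.
σ_{magnesium alloy} = P/A₁ = 20990/1775 = 11.83 MPa, tensile.

σ ≈ 11.8 MPa (tensile)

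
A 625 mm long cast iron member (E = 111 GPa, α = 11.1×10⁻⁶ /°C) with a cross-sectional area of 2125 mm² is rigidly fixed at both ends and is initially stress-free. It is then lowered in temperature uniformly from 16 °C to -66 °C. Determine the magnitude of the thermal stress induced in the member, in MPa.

With length fixed, the mechanical strain must cancel the thermal strain αΔT = 11.1×10⁻⁶ × 82 = 910.2×10⁻⁶.
σ = EαΔT = 111×10³ × 11.1×10⁻⁶ × 82 = 101 MPa (tensile; the member is trying to contract).

σ ≈ 101 MPa (tensile)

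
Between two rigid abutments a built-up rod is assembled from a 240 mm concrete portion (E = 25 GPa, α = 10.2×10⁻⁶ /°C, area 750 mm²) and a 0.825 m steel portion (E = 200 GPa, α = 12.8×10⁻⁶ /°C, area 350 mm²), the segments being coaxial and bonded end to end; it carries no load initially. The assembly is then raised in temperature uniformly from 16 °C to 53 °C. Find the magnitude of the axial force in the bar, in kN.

P ≈ 19.6 kN (compressive)

With the walls removed the bar would change length by δ_free = Σ αᵢΔT Lᵢ = 10.2×10⁻⁶×37×240 + 12.8×10⁻⁶×37×825 = 0.4813 mm.
Since the ends are fixed, an axial force P builds up, equal in every segment, with P · Σ Lᵢ/(AᵢEᵢ) = δ_free.
Σ Lᵢ/(AᵢEᵢ) = 240/(750×25×10³) + 825/(350×200×10³) = 2.459×10⁻⁵ mm/N.
P = 0.4813 / 2.459×10⁻⁵ = 19580 N = 19.58 kN, compressive.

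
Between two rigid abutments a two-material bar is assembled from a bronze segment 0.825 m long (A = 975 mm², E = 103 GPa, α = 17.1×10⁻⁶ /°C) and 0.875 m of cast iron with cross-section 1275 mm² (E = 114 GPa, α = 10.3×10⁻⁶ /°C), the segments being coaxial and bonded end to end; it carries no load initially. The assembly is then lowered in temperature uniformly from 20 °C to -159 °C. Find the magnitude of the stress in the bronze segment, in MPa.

σ ≈ 298 MPa (tensile)

If the supports were absent, the total length change would be Σ αᵢΔT Lᵢ = 17.1×10⁻⁶×179×825 + 10.3×10⁻⁶×179×875 = 4.138 mm.
The rigid supports impose zero overall length change; the single axial force P common to all segments must satisfy P Σ Lᵢ/(AᵢEᵢ) = δ_free.
The series flexibility is Σ Lᵢ/(AᵢEᵢ) = 825/(975×103×10³) + 875/(1275×114×10³) = 1.424×10⁻⁵ mm/N.
P = 4.138 / 1.424×10⁻⁵ = 290700 N = 290.7 kN, tensile.
σ_{bronze} = P / A = 290700 / 975 = 298.2 MPa.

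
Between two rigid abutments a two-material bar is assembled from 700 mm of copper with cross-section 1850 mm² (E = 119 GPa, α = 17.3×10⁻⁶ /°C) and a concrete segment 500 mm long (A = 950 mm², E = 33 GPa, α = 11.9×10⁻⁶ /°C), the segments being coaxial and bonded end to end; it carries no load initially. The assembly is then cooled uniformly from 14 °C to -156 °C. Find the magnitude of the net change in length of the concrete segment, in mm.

|ΔL| ≈ 1.55 mm

With the walls removed the bar would change length by δ_free = Σ αᵢΔT Lᵢ = 17.3×10⁻⁶×170×700 + 11.9×10⁻⁶×170×500 = 3.07 mm.
The walls prevent any net length change, so an axial force P (same in every segment) develops. Compatibility: P · Σ Lᵢ/(AᵢEᵢ) = δ_free.
Σ Lᵢ/(AᵢEᵢ) = 700/(1850×119×10³) + 500/(950×33×10³) = 1.913×10⁻⁵ mm/N.
So P = 3.07 / 1.913×10⁻⁵ = 160.5 kN, tensile.
For the concrete segment, free thermal change = 11.9×10⁻⁶×170×500 = 1.012 mm and elastic change from P = 160500×500/(950×33×10³) = 2.56 mm; these oppose, so the net change is 1.55 mm (segment lengthens).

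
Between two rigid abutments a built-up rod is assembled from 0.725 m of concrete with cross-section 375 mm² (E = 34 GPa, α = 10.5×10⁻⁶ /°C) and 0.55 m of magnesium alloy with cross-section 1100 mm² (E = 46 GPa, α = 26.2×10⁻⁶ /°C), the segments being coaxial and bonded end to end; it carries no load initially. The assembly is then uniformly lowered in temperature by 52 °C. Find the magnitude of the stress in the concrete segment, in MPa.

Free thermal contraction of the whole bar: Σ αᵢΔT Lᵢ = 10.5×10⁻⁶×52×725 + 26.2×10⁻⁶×52×550 = 1.145 mm.
The walls prevent any net length change, so an axial force P (same in every segment) develops. Compatibility: P · Σ Lᵢ/(AᵢEᵢ) = δ_free.
The series flexibility is Σ Lᵢ/(AᵢEᵢ) = 725/(375×34×10³) + 550/(1100×46×10³) = 6.773×10⁻⁵ mm/N.
P = 1.145 / 6.773×10⁻⁵ = 16910 N = 16.91 kN, tensile.
σ_{concrete} = P / A = 16910 / 375 = 45.09 MPa.

σ ≈ 45.1 MPa (tensile)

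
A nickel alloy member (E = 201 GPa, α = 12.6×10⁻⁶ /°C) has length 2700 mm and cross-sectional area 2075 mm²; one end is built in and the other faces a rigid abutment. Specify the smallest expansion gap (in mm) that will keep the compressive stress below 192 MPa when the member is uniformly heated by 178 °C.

g ≈ 3.48 mm

Free expansion if unrestrained: δ_free = αΔT L = 12.6×10⁻⁶ × 178 × 2700 = 6.056 mm.
At the allowable stress the elastic shortening the wall may impose is σL/E = 192 × 2700 / (201×10³) = 2.579 mm.
The gap must absorb the remainder: g_min = 6.056 − 2.579 = 3.476 mm.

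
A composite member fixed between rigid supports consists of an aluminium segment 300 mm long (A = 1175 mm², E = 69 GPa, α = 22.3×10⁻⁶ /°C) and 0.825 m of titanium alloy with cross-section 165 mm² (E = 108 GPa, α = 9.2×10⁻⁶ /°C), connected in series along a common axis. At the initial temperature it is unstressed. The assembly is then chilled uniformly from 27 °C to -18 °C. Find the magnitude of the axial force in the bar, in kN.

If the supports were absent, the total length change would be Σ αᵢΔT Lᵢ = 22.3×10⁻⁶×45×300 + 9.2×10⁻⁶×45×825 = 0.6426 mm.
Since the ends are fixed, an axial force P builds up, equal in every segment, with P · Σ Lᵢ/(AᵢEᵢ) = δ_free.
Σ Lᵢ/(AᵢEᵢ) = 300/(1175×69×10³) + 825/(165×108×10³) = 5×10⁻⁵ mm/N.
Hence P = δ_free / Σ(L/AE) = 0.6426/5×10⁻⁵ = 12.85 kN (tensile).

P ≈ 12.9 kN (tensile)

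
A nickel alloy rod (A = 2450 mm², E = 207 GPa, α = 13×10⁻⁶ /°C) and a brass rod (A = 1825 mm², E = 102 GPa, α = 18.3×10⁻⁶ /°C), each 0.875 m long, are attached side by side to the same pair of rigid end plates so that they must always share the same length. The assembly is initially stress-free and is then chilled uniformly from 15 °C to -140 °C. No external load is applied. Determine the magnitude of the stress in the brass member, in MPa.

Equilibrium of a rigid end plate with no external load gives equal and opposite internal forces ±P in the two members. Since α_{brass} > α_{nickel alloy}, cooling drives the brass into tension and the nickel alloy into compression.
Setting the final lengths equal and cancelling L: (α₁ − α₂)ΔT = P/(A₁E₁) + P/(A₂E₂).
|α₁ − α₂|·ΔT = 5.3×10⁻⁶ × 155 = 0.0008215.
1/(A₁E₁) + 1/(A₂E₂) = 1/(2450×207×10³) + 1/(1825×102×10³) = 7.344×10⁻⁹ N⁻¹.
P = 0.0008215 / 7.344×10⁻⁹ = 111900 N = 111.9 kN.
σ_{brass} = P/A₂ = 111900/1825 = 61.29 MPa, tensile.

σ ≈ 61.3 MPa (tensile)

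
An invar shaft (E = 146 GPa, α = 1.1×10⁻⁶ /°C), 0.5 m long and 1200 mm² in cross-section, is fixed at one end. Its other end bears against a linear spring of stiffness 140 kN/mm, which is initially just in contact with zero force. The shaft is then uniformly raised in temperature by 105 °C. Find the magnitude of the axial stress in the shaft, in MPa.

σ ≈ 4.81 MPa (compressive)

Free thermal expansion: δ_free = αΔT L = 1.1×10⁻⁶ × 105 × 500 = 0.05775 mm.
Let P be the compressive force at the spring. The shaft shortens elastically by PL/(AE) and the spring compresses by P/k; together these equal δ_free.
So P = δ_free / [L/(AE) + 1/k] = 0.05775 / [ 500/(1200×146×10³) + 1/(140×10³) ].
P = 0.05775 / 9.997×10⁻⁶ = 5777 N.
σ = P/A = 5777/1200 = 4.814 MPa.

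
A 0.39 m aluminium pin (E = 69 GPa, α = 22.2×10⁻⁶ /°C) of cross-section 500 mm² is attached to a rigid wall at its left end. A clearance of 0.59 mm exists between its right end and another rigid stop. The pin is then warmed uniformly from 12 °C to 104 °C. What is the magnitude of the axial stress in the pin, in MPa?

Free thermal elongation = αΔT L = 22.2×10⁻⁶ × 92 × 390 = 0.7965 mm.
The gap closes (δ_free > 0.59 mm) and the wall then resists a further 0.7965 − 0.59 = 0.2065 mm of expansion.
So σ = E(δ_free − g)/L = 69×10³ × 0.2065/390 = 36.54 MPa.

σ ≈ 36.5 MPa (compressive)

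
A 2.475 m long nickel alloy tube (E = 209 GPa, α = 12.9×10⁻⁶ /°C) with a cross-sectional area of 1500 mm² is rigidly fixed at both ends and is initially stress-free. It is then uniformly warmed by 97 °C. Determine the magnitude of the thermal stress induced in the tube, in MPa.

σ ≈ 262 MPa (compressive)

The supports are rigid, so the total axial strain is zero. The restrained thermal strain is ε = αΔT = 12.9×10⁻⁶ × 97 = 1251.3×10⁻⁶.
σ = EαΔT = 209×10³ × 12.9×10⁻⁶ × 97 = 261.5 MPa (compressive; the tube is trying to expand).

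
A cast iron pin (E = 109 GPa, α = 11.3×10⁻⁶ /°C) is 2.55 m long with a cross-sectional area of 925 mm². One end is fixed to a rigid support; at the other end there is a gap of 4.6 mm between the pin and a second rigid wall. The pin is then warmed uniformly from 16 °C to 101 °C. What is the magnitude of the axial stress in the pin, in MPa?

Free thermal elongation = αΔT L = 11.3×10⁻⁶ × 85 × 2550 = 2.449 mm.
Since δ_free = 2.45 mm is less than the 4.6 mm gap, the pin never touches the wall. No axial force develops.

σ ≈ 0 MPa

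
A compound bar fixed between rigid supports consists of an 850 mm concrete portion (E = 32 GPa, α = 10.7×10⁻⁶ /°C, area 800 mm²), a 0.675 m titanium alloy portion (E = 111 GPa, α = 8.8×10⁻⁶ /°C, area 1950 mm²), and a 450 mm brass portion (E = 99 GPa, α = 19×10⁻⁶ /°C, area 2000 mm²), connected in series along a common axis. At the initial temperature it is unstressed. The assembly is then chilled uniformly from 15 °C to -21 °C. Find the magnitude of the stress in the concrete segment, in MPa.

σ ≈ 27.5 MPa (tensile)

With the walls removed the bar would change length by δ_free = Σ αᵢΔT Lᵢ = 10.7×10⁻⁶×36×850 + 8.8×10⁻⁶×36×675 + 19×10⁻⁶×36×450 = 0.8491 mm.
Since the ends are fixed, an axial force P builds up, equal in every segment, with P · Σ Lᵢ/(AᵢEᵢ) = δ_free.
Σ Lᵢ/(AᵢEᵢ) = 850/(800×32×10³) + 675/(1950×111×10³) + 450/(2000×99×10³) = 3.859×10⁻⁵ mm/N.
P = 0.8491 / 3.859×10⁻⁵ = 22000 N = 22 kN, tensile.
σ_{concrete} = P / A = 22000 / 800 = 27.5 MPa.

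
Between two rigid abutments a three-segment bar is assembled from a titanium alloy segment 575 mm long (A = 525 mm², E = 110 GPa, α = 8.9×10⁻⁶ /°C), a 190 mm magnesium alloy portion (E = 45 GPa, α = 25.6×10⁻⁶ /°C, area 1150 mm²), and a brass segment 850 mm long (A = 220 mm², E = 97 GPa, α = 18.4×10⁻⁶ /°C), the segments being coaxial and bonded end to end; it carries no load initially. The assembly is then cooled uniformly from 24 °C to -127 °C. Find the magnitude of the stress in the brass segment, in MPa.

If the supports were absent, the total length change would be Σ αᵢΔT Lᵢ = 8.9×10⁻⁶×151×575 + 25.6×10⁻⁶×151×190 + 18.4×10⁻⁶×151×850 = 3.869 mm.
Since the ends are fixed, an axial force P builds up, equal in every segment, with P · Σ Lᵢ/(AᵢEᵢ) = δ_free.
Σ Lᵢ/(AᵢEᵢ) = 575/(525×110×10³) + 190/(1150×45×10³) + 850/(220×97×10³) = 5.346×10⁻⁵ mm/N.
P = 3.869 / 5.346×10⁻⁵ = 72370 N = 72.37 kN, tensile.
σ_{brass} = P / A = 72370 / 220 = 329 MPa.

σ ≈ 329 MPa (tensile)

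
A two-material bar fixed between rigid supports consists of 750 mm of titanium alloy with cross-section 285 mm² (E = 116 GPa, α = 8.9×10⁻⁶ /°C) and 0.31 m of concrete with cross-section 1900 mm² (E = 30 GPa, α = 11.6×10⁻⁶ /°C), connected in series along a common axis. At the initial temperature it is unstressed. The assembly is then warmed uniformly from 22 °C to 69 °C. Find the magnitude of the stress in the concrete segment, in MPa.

With the walls removed the bar would change length by δ_free = Σ αᵢΔT Lᵢ = 8.9×10⁻⁶×47×750 + 11.6×10⁻⁶×47×310 = 0.4827 mm.
The rigid supports impose zero overall length change; the single axial force P common to all segments must satisfy P Σ Lᵢ/(AᵢEᵢ) = δ_free.
The series flexibility is Σ Lᵢ/(AᵢEᵢ) = 750/(285×116×10³) + 310/(1900×30×10³) = 2.812×10⁻⁵ mm/N.
So P = 0.4827 / 2.812×10⁻⁵ = 17.16 kN, compressive.
σ_{concrete} = P / A = 17160 / 1900 = 9.034 MPa.

σ ≈ 9.03 MPa (compressive)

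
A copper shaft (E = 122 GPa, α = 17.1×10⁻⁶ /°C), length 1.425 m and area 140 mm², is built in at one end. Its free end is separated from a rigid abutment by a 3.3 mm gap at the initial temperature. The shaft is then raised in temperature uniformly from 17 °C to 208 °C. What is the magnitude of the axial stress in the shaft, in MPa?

Unrestrained expansion: δ_free = αΔT L = 17.1×10⁻⁶ × 191 × 1425 = 4.654 mm.
The gap closes (δ_free > 3.3 mm) and the wall then resists a further 4.654 − 3.3 = 1.354 mm of expansion.
Compatibility: PL/(AE) = 1.354 mm, so σ = P/A = E × (1.354/1425) = 115.9 MPa.

σ ≈ 116 MPa (compressive)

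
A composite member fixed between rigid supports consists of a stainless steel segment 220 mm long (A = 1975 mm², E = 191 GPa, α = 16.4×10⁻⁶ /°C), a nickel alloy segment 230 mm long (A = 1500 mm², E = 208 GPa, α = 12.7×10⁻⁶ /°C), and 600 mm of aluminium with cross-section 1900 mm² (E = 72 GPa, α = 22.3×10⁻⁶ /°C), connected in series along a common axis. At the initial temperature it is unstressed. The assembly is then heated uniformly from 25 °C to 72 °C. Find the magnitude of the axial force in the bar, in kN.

If the supports were absent, the total length change would be Σ αᵢΔT Lᵢ = 16.4×10⁻⁶×47×220 + 12.7×10⁻⁶×47×230 + 22.3×10⁻⁶×47×600 = 0.9357 mm.
The walls prevent any net length change, so an axial force P (same in every segment) develops. Compatibility: P · Σ Lᵢ/(AᵢEᵢ) = δ_free.
Σ Lᵢ/(AᵢEᵢ) = 220/(1975×191×10³) + 230/(1500×208×10³) + 600/(1900×72×10³) = 5.706×10⁻⁶ mm/N.
Hence P = δ_free / Σ(L/AE) = 0.9357/5.706×10⁻⁶ = 164 kN (compressive).

P ≈ 164 kN (compressive)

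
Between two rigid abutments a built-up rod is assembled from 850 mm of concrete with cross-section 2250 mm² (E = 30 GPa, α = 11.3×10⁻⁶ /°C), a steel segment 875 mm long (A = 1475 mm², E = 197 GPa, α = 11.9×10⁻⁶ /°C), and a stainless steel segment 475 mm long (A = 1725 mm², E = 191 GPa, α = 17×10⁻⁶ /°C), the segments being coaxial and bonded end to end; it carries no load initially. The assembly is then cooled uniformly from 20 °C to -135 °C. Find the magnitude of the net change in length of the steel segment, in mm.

|ΔL| ≈ 0.845 mm

If the supports were absent, the total length change would be Σ αᵢΔT Lᵢ = 11.3×10⁻⁶×155×850 + 11.9×10⁻⁶×155×875 + 17×10⁻⁶×155×475 = 4.354 mm.
The walls prevent any net length change, so an axial force P (same in every segment) develops. Compatibility: P · Σ Lᵢ/(AᵢEᵢ) = δ_free.
Σ Lᵢ/(AᵢEᵢ) = 850/(2250×30×10³) + 875/(1475×197×10³) + 475/(1725×191×10³) = 1.705×10⁻⁵ mm/N.
So P = 4.354 / 1.705×10⁻⁵ = 255.5 kN, tensile.
For the steel segment, free thermal change = 11.9×10⁻⁶×155×875 = 1.614 mm and elastic change from P = 255500×875/(1475×197×10³) = 0.7692 mm; these oppose, so the net change is 0.845 mm (segment shortens).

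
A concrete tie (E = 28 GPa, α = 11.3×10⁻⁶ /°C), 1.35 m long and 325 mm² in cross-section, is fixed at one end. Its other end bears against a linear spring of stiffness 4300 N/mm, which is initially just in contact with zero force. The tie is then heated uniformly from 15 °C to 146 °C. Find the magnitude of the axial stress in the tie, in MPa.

The unrestrained thermal change is αΔT L = 11.3×10⁻⁶ × 131 × 1350 = 1.998 mm.
Let P be the compressive force at the spring. The tie shortens elastically by PL/(AE) and the spring compresses by P/k; together these equal δ_free.
P [ L/(AE) + 1/k ] = δ_free → P [ 1350/(325×28×10³) + 1/(4300) ] = 1.998.
P = 1.998 / 0.0003809 = 5246 N.
σ = P/A = 5246/325 = 16.14 MPa.

σ ≈ 16.1 MPa (compressive)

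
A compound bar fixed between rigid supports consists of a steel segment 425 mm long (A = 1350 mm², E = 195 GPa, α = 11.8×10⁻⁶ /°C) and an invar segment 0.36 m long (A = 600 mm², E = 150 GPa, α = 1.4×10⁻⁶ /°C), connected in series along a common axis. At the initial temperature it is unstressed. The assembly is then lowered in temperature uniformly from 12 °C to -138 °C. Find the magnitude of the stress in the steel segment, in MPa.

Free thermal contraction of the whole bar: Σ αᵢΔT Lᵢ = 11.8×10⁻⁶×150×425 + 1.4×10⁻⁶×150×360 = 0.8279 mm.
The walls prevent any net length change, so an axial force P (same in every segment) develops. Compatibility: P · Σ Lᵢ/(AᵢEᵢ) = δ_free.
The series flexibility is Σ Lᵢ/(AᵢEᵢ) = 425/(1350×195×10³) + 360/(600×150×10³) = 5.614×10⁻⁶ mm/N.
P = 0.8279 / 5.614×10⁻⁶ = 147500 N = 147.5 kN, tensile.
σ_{steel} = P / A = 147500 / 1350 = 109.2 MPa.

σ ≈ 109 MPa (tensile)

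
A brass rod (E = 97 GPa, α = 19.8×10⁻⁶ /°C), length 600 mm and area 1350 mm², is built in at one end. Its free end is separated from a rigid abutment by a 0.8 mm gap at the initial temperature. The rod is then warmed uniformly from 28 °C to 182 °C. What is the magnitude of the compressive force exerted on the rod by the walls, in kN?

P ≈ 225 kN

If the wall were absent the rod would grow by αΔT L = 19.8×10⁻⁶ × 154 × 600 = 1.83 mm.
The gap closes (δ_free > 0.8 mm) and the wall then resists a further 1.83 − 0.8 = 1.03 mm of expansion.
So σ = E(δ_free − g)/L = 97×10³ × 1.03/600 = 166.4 MPa.
Force on the wall = σA = 166.4 × 1350 mm² = 224.7 kN.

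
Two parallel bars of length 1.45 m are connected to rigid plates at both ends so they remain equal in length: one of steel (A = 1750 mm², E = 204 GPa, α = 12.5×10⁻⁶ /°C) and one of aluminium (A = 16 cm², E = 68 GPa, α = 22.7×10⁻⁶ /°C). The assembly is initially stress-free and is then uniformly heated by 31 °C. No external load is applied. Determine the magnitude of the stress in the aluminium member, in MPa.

σ ≈ 16.5 MPa (compressive)

Equilibrium of a rigid end plate with no external load gives equal and opposite internal forces ±P in the two members. Since α_{aluminium} > α_{steel}, heating drives the aluminium into compression and the steel into tension.
Setting the final lengths equal and cancelling L: (α₁ − α₂)ΔT = P/(A₁E₁) + P/(A₂E₂).
|α₁ − α₂|·ΔT = 10.2×10⁻⁶ × 31 = 0.0003162.
1/(A₁E₁) + 1/(A₂E₂) = 1/(1750×204×10³) + 1/(1600×68×10³) = 1.199×10⁻⁸ N⁻¹.
So P = 0.0003162 / 1.199×10⁻⁸ = 26.37 kN.
σ_{aluminium} = P/A₂ = 26370/1600 = 16.48 MPa, compressive.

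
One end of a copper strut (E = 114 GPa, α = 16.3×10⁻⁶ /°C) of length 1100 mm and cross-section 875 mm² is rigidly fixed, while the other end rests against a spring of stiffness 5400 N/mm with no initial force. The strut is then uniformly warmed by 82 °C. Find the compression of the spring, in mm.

δ ≈ 1.39 mm

Free thermal expansion: δ_free = αΔT L = 16.3×10⁻⁶ × 82 × 1100 = 1.47 mm.
Let P be the compressive force at the spring. The strut shortens elastically by PL/(AE) and the spring compresses by P/k; together these equal δ_free.
P [ L/(AE) + 1/k ] = δ_free → P [ 1100/(875×114×10³) + 1/(5400) ] = 1.47.
P = 1.47 / 0.0001962 = 7493 N.
Spring compression = P/k = 7493/(5400) = 1.388 mm.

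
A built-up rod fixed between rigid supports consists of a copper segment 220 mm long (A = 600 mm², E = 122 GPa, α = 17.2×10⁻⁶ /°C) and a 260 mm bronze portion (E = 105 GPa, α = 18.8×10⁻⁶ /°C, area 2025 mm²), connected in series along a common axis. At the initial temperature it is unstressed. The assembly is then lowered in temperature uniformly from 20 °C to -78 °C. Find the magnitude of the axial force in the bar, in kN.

P ≈ 201 kN (tensile)

If the supports were absent, the total length change would be Σ αᵢΔT Lᵢ = 17.2×10⁻⁶×98×220 + 18.8×10⁻⁶×98×260 = 0.8499 mm.
The rigid supports impose zero overall length change; the single axial force P common to all segments must satisfy P Σ Lᵢ/(AᵢEᵢ) = δ_free.
The series flexibility is Σ Lᵢ/(AᵢEᵢ) = 220/(600×122×10³) + 260/(2025×105×10³) = 4.228×10⁻⁶ mm/N.
P = 0.8499 / 4.228×10⁻⁶ = 201000 N = 201 kN, tensile.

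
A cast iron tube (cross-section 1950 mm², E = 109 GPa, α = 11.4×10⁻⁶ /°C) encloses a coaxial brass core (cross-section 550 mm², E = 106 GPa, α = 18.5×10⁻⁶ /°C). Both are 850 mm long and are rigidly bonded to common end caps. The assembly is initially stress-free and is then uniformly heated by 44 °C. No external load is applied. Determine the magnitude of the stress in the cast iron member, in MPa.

The brass has the larger α, so on heating it would change length more than the cast iron if both were free. The rigid plates force a common final length, so the brass is put into compression and the cast iron into tension, with equal and opposite forces P (no external load).
Compatibility of the two members (thermal + elastic change equal): (α₁ − α₂)ΔT = P·[1/(A₁E₁) + 1/(A₂E₂)].
|α₁ − α₂|·ΔT = 7.1×10⁻⁶ × 44 = 0.0003124.
1/(A₁E₁) + 1/(A₂E₂) = 1/(1950×109×10³) + 1/(550×106×10³) = 2.186×10⁻⁸ N⁻¹.
So P = 0.0003124 / 2.186×10⁻⁸ = 14.29 kN.
σ_{cast iron} = P/A₁ = 14290/1950 = 7.33 MPa, tensile.

σ ≈ 7.33 MPa (tensile)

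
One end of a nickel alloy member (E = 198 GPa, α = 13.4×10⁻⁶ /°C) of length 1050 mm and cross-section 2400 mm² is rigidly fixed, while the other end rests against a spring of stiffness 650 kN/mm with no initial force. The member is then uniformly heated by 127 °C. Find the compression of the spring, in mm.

δ ≈ 0.733 mm

Free thermal expansion: δ_free = αΔT L = 13.4×10⁻⁶ × 127 × 1050 = 1.787 mm.
Let P be the compressive force at the spring. The member shortens elastically by PL/(AE) and the spring compresses by P/k; together these equal δ_free.
So P = δ_free / [L/(AE) + 1/k] = 1.787 / [ 1050/(2400×198×10³) + 1/(650×10³) ].
P = 1.787 / 3.748×10⁻⁶ = 476800 N.
Spring compression = P/k = 476800/(650×10³) = 0.7335 mm.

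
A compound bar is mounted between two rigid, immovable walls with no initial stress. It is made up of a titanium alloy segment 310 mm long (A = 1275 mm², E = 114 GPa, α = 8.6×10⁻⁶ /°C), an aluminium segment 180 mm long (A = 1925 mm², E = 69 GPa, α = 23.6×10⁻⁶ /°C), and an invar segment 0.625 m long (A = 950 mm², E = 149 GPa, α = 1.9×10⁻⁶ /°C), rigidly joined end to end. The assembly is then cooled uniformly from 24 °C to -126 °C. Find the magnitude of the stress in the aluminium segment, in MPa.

σ ≈ 79.9 MPa (tensile)

If the supports were absent, the total length change would be Σ αᵢΔT Lᵢ = 8.6×10⁻⁶×150×310 + 23.6×10⁻⁶×150×180 + 1.9×10⁻⁶×150×625 = 1.215 mm.
The walls prevent any net length change, so an axial force P (same in every segment) develops. Compatibility: P · Σ Lᵢ/(AᵢEᵢ) = δ_free.
The series flexibility is Σ Lᵢ/(AᵢEᵢ) = 310/(1275×114×10³) + 180/(1925×69×10³) + 625/(950×149×10³) = 7.903×10⁻⁶ mm/N.
Hence P = δ_free / Σ(L/AE) = 1.215/7.903×10⁻⁶ = 153.8 kN (tensile).
σ_{aluminium} = P / A = 153800 / 1925 = 79.88 MPa.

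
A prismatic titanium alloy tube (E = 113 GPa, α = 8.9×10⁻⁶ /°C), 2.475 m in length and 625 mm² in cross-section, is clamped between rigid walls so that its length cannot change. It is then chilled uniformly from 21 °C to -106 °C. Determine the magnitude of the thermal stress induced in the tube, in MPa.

The supports are rigid, so the total axial strain is zero. The restrained thermal strain is ε = αΔT = 8.9×10⁻⁶ × 127 = 1130.3×10⁻⁶.
The stress required to suppress this strain is σ = Eε = 113×10³ × 1130.3×10⁻⁶ = 127.7 MPa, tensile since the tube is trying to contract.

σ ≈ 128 MPa (tensile)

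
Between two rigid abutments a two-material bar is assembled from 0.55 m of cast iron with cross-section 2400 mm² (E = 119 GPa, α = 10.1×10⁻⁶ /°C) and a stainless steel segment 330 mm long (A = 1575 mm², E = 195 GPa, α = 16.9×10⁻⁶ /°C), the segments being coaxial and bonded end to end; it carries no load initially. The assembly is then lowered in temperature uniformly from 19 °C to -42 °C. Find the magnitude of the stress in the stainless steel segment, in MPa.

σ ≈ 144 MPa (tensile)

Free thermal contraction of the whole bar: Σ αᵢΔT Lᵢ = 10.1×10⁻⁶×61×550 + 16.9×10⁻⁶×61×330 = 0.6791 mm.
Since the ends are fixed, an axial force P builds up, equal in every segment, with P · Σ Lᵢ/(AᵢEᵢ) = δ_free.
Σ Lᵢ/(AᵢEᵢ) = 550/(2400×119×10³) + 330/(1575×195×10³) = 3×10⁻⁶ mm/N.
P = 0.6791 / 3×10⁻⁶ = 226300 N = 226.3 kN, tensile.
σ_{stainless steel} = P / A = 226300 / 1575 = 143.7 MPa.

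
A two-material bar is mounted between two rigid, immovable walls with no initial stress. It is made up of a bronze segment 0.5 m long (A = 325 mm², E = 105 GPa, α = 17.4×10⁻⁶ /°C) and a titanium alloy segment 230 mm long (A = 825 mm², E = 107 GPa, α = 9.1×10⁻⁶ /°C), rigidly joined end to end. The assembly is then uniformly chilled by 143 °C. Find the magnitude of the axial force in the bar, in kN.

With the walls removed the bar would change length by δ_free = Σ αᵢΔT Lᵢ = 17.4×10⁻⁶×143×500 + 9.1×10⁻⁶×143×230 = 1.543 mm.
The rigid supports impose zero overall length change; the single axial force P common to all segments must satisfy P Σ Lᵢ/(AᵢEᵢ) = δ_free.
Σ Lᵢ/(AᵢEᵢ) = 500/(325×105×10³) + 230/(825×107×10³) = 1.726×10⁻⁵ mm/N.
Hence P = δ_free / Σ(L/AE) = 1.543/1.726×10⁻⁵ = 89.43 kN (tensile).

P ≈ 89.4 kN (tensile)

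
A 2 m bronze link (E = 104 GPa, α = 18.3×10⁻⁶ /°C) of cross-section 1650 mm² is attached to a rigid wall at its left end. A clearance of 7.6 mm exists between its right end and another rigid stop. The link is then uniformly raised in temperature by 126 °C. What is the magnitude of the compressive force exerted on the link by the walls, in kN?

P ≈ 0 kN

Free thermal elongation = αΔT L = 18.3×10⁻⁶ × 126 × 2000 = 4.612 mm.
Since δ_free = 4.61 mm is less than the 7.6 mm gap, the link never touches the wall. No axial force develops.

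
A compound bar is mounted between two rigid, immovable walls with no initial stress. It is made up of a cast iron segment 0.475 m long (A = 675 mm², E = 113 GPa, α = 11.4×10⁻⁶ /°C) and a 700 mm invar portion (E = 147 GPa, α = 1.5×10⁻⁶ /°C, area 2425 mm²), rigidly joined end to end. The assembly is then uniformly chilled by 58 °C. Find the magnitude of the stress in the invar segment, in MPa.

Free thermal contraction of the whole bar: Σ αᵢΔT Lᵢ = 11.4×10⁻⁶×58×475 + 1.5×10⁻⁶×58×700 = 0.375 mm.
Since the ends are fixed, an axial force P builds up, equal in every segment, with P · Σ Lᵢ/(AᵢEᵢ) = δ_free.
The series flexibility is Σ Lᵢ/(AᵢEᵢ) = 475/(675×113×10³) + 700/(2425×147×10³) = 8.191×10⁻⁶ mm/N.
So P = 0.375 / 8.191×10⁻⁶ = 45.78 kN, tensile.
σ_{invar} = P / A = 45780 / 2425 = 18.88 MPa.

σ ≈ 18.9 MPa (tensile)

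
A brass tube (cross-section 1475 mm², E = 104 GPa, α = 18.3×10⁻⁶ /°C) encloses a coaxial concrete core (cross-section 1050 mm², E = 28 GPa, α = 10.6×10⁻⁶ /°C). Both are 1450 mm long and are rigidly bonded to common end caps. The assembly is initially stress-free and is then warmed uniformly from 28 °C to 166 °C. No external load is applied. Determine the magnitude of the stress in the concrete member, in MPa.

σ ≈ 25 MPa (tensile)

Equilibrium of a rigid end plate with no external load gives equal and opposite internal forces ±P in the two members. Since α_{brass} > α_{concrete}, heating drives the brass into compression and the concrete into tension.
Equating the net (thermal + elastic) strains gives |α₁ − α₂|·ΔT = P·[1/(A₁E₁) + 1/(A₂E₂)].
|α₁ − α₂|·ΔT = 7.7×10⁻⁶ × 138 = 0.001063.
1/(A₁E₁) + 1/(A₂E₂) = 1/(1475×104×10³) + 1/(1050×28×10³) = 4.053×10⁻⁸ N⁻¹.
So P = 0.001063 / 4.053×10⁻⁸ = 26.22 kN.
σ_{concrete} = P/A₂ = 26220/1050 = 24.97 MPa, tensile.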